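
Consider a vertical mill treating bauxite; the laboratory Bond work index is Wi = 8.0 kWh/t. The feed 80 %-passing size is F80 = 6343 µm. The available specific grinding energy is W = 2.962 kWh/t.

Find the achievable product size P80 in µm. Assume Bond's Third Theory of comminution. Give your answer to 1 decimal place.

P80 = 406.8 µm

Bond:  W = 10 Wi (1/√P − 1/√F)
P80^(−½) = W/(10 Wi) + F80^(−½)
  = 2.9620/(10·8.0) + 1/√6343 = 0.037025 + 0.012556 = 0.049581
P80 = (1/0.049581)² = 20.1690² = 406.79 µm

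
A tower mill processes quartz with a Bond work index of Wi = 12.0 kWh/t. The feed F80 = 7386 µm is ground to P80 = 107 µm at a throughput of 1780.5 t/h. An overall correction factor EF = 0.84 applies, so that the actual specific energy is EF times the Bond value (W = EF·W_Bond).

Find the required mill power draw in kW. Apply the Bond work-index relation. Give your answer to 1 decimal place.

P = 15262.1 kW

W = 10·Wi·[P80^(−½) − F80^(−½)]
W = 10·12.0·(1/√107 − 1/√7386) = 10·12.0·(0.085038) = 10.2045 kWh/t
W_actual = 0.84 × 10.2045 = 8.5718 kWh/t
Mill draw = 8.5718 × 1780.5 = 15262.1 kW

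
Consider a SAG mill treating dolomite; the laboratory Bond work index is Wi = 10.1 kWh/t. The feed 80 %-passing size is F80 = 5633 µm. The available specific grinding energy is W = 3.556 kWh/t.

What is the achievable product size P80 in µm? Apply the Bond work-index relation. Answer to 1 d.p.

P80 = 424.6 µm

W = 10 Wi (1/√P80 − 1/√F80)  [Bond]
⇒ 1/√P80 = W/(10·Wi) + 1/√F80
  = 3.5560/(10·10.1) + 1/√5633 = 0.035208 + 0.013324 = 0.048532
P80 = (1/0.048532)² = 20.6051² = 424.57 µm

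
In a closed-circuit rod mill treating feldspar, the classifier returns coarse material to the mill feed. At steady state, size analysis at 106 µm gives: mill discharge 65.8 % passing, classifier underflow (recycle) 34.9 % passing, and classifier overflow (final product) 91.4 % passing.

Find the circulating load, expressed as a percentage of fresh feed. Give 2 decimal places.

Two-product formula at 106 µm:
(1+r)d = ru + o → r = (o−d)/(d−u)
r = (91.4 − 65.8)/(65.8 − 34.9) = 25.6/30.9 = 0.8285
CL = 100·r = 82.85 %

CL = 82.85 %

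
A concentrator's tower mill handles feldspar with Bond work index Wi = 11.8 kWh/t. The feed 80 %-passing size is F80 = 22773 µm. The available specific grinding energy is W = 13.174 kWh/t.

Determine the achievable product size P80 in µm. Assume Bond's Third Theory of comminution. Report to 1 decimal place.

W_Bond = 10·Wi·(1/√P₈₀ − 1/√F₈₀)
P80^(−½) = W/(10 Wi) + F80^(−½)
  = 13.1740/(10·11.8) + 1/√22773 = 0.111644 + 0.006627 = 0.118271
P80 = (1/0.118271)² = 8.4552² = 71.49 µm

P80 = 71.5 µm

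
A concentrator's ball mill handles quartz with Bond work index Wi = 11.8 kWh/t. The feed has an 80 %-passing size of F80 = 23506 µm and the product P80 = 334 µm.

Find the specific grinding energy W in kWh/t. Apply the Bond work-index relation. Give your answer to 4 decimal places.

W = 10·Wi·(P80^(-½) − F80^(-½))
1/√334 = 0.054718;  1/√23506 = 0.006522
W = 10·11.8·(0.054718 − 0.006522) = 5.6870 kWh/t

W = 5.6870 kWh/t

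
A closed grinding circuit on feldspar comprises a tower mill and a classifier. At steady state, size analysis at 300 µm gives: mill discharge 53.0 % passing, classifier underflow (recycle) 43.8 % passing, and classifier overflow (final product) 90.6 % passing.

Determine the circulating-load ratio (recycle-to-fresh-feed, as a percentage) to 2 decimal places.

Mass balance on the −300 µm fraction:
Fd + Rd = Ru + Fo ⇒ R/F = (o−d)/(d−u)
r = (90.6 − 53.0)/(53.0 − 43.8) = 37.6/9.2 = 4.0870
CL = 100·r = 408.70 %

CL = 408.70 %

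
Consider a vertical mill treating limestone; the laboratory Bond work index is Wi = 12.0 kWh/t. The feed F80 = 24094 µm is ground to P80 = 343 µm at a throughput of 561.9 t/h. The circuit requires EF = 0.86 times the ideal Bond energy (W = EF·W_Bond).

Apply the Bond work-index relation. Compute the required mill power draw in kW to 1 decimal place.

W = 10 Wi (1/√P80 − 1/√F80)  [Bond]
W = 10·12.0·(1/√343 − 1/√24094) = 10·12.0·(0.047553) = 5.7063 kWh/t
Corrected W = EF·W_Bond = 0.86·5.7063 = 4.9074 kWh/t
P_mill = W·ṁ = 4.9074·561.9 = 2757.5 kW

P = 2757.5 kW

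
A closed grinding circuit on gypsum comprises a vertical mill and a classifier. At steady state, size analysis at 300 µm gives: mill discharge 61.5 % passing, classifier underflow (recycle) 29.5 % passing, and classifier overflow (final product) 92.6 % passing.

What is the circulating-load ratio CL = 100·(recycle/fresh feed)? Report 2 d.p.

Let r = R/F. Size balance at 300 µm:
(1+r)d = ru + o → r = (o−d)/(d−u)
r = (92.6 − 61.5)/(61.5 − 29.5) = 31.1/32.0 = 0.9719
CL = 100·r = 97.19 %

CL = 97.19 %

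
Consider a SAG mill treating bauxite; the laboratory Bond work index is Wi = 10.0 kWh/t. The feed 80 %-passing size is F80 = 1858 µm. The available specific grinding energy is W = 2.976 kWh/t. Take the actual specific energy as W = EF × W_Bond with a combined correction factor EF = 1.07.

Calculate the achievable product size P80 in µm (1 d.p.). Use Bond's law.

W = 10 Wi / √P80 − 10 Wi / √F80
W_Bond = W / EF = 2.976 / 1.07 = 2.7813 kWh/t
P80^(−½) = W_Bond/(10 Wi) + F80^(−½)
  = 2.7813/(10·10.0) + 1/√1858 = 0.027813 + 0.023199 = 0.051013
P80 = (1/0.051013)² = 19.6030² = 384.28 µm

P80 = 384.3 µm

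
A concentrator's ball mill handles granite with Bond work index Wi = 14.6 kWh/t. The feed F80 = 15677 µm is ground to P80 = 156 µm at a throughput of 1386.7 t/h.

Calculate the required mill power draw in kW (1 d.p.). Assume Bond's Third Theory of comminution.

P = 14592.7 kW

W = 10 Wi (P80^-0.5 − F80^-0.5)
W = 10·14.6·(1/√156 − 1/√15677) = 10·14.6·(0.072077) = 10.5233 kWh/t
P = W·T = 10.5233·1386.7 = 14592.7 kW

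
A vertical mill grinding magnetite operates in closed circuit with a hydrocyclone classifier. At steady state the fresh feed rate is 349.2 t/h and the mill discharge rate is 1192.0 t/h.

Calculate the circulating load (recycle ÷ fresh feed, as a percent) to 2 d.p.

Discharge = new feed + return, hence
R = M − F = 1192.0 − 349.2 = 842.8 t/h
CL = 100·R/F = 100·842.8/349.2 = 241.35 %

CL = 241.35 %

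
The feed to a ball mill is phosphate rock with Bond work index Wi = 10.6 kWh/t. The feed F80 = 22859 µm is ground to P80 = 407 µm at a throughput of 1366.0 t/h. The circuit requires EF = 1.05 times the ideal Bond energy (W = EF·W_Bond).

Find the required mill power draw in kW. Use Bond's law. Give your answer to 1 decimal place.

P = 6530.6 kW

W = 10 Wi / √P80 − 10 Wi / √F80
W = 10·10.6·(1/√407 − 1/√22859) = 10·10.6·(0.042954) = 4.5531 kWh/t
Corrected W = EF·W_Bond = 1.05·4.5531 = 4.7808 kWh/t
Power = W × throughput = 4.7808 kWh/t × 1366.0 t/h = 6530.6 kW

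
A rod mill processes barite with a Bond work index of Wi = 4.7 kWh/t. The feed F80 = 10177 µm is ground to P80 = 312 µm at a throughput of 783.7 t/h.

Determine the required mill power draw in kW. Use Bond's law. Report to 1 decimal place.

Bond: W = 10·Wi·(1/√P80 − 1/√F80)
W = 10·4.7·(1/√312 − 1/√10177) = 10·4.7·(0.046701) = 2.1950 kWh/t
Power = W × throughput = 2.1950 kWh/t × 783.7 t/h = 1720.2 kW

P = 1720.2 kW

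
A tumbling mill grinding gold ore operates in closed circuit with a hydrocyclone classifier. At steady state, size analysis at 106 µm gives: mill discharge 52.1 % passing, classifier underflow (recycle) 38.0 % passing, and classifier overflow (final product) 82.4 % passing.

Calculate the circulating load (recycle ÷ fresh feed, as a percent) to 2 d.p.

Classifier node, passing 106 µm:
(1+r)·d = r·u + o ⇒ r = (o−d)/(d−u)
r = (82.4 − 52.1)/(52.1 − 38.0) = 30.3/14.1 = 2.1489
CL = 100·r = 214.89 %

CL = 214.89 %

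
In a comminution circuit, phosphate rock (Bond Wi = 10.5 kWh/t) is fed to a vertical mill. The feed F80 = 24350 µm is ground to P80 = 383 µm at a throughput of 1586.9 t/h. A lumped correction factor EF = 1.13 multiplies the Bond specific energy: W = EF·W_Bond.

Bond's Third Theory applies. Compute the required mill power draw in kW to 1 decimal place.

P = 8414.3 kW

W = 10·Wi·(P80^(-½) − F80^(-½))
W = 10·10.5·(1/√383 − 1/√24350) = 10·10.5·(0.044689) = 4.6924 kWh/t
With EF = 1.13: W = 4.6924·1.13 = 5.3024 kWh/t
Power = W × throughput = 5.3024 kWh/t × 1586.9 t/h = 8414.3 kW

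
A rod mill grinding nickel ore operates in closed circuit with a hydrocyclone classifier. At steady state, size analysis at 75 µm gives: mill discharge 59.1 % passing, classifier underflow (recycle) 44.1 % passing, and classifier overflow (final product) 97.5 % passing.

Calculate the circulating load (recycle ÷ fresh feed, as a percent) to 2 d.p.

Mass balance on the −75 µm fraction:
(1+r)d = ru + o → r = (o−d)/(d−u)
r = (97.5 − 59.1)/(59.1 − 44.1) = 38.4/15.0 = 2.5600
CL = 100·r = 256.00 %

CL = 256.00 %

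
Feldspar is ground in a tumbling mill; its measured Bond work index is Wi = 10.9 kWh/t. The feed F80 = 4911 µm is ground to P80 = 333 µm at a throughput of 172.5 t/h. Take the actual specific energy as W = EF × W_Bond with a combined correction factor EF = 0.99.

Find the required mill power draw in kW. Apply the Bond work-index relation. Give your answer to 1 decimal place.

W = 10·Wi·[P80^(−½) − F80^(−½)]
W = 10·10.9·(1/√333 − 1/√4911) = 10·10.9·(0.040530) = 4.4178 kWh/t
W_actual = 0.99 × 4.4178 = 4.3736 kWh/t
Power = W × throughput = 4.3736 kWh/t × 172.5 t/h = 754.4 kW

P = 754.4 kW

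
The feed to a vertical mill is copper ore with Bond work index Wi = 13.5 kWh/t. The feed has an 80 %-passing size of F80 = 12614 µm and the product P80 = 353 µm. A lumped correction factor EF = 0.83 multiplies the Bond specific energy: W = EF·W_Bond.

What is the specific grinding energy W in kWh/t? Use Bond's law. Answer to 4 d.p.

W = 4.9662 kWh/t

Bond:  W = 10 Wi (1/√P − 1/√F)
1/√353 = 0.053225;  1/√12614 = 0.008904
W = 10·13.5·(0.053225 − 0.008904) = 5.9833 kWh/t
Apply correction: 5.9833 × 0.83 = 4.9662 kWh/t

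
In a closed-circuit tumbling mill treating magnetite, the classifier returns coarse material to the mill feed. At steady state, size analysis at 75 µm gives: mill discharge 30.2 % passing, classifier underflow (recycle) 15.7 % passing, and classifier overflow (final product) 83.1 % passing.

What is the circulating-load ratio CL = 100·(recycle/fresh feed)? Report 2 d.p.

Classifier node, passing 75 µm:
Fd + Rd = Ru + Fo ⇒ R/F = (o−d)/(d−u)
r = (83.1 − 30.2)/(30.2 − 15.7) = 52.9/14.5 = 3.6483
CL = 100·r = 364.83 %

CL = 364.83 %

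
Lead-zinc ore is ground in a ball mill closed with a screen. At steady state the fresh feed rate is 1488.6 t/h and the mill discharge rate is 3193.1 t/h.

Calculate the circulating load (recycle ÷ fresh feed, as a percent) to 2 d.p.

Steady state: M = F + R.
R = M − F = 3193.1 − 1488.6 = 1704.5 t/h
CL = 100·R/F = 100·1704.5/1488.6 = 114.50 %

CL = 114.50 %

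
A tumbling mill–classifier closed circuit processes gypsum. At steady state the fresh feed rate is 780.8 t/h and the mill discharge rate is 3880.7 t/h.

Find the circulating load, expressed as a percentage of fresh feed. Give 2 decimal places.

CL = 397.02 %

M = F + R at steady state, so:
R = M − F = 3880.7 − 780.8 = 3099.9 t/h
CL = 100·R/F = 100·3099.9/780.8 = 397.02 %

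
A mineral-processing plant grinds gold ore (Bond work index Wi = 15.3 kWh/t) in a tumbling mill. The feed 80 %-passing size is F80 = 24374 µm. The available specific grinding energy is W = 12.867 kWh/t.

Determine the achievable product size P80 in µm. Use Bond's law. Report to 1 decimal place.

Bond: W = 10·Wi·(1/√P80 − 1/√F80)
P80^-0.5 = F80^-0.5 + W/(10 Wi)
  = 12.8670/(10·15.3) + 1/√24374 = 0.084098 + 0.006405 = 0.090503
P80 = (1/0.090503)² = 11.0493² = 122.09 µm

P80 = 122.1 µm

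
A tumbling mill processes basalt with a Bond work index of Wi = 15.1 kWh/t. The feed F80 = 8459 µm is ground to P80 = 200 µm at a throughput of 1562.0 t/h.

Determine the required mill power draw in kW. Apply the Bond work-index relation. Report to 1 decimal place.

W = 10·Wi·[P80^(−½) − F80^(−½)]
W = 10·15.1·(1/√200 − 1/√8459) = 10·15.1·(0.059838) = 9.0355 kWh/t
Power = W × throughput = 9.0355 kWh/t × 1562.0 t/h = 14113.5 kW

P = 14113.5 kW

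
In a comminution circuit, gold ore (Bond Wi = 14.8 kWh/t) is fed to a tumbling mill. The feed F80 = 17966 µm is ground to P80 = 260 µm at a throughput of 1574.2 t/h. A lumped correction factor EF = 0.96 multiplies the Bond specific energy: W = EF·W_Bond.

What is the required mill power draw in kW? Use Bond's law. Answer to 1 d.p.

W = 10 Wi (P80^-0.5 − F80^-0.5)
W = 10·14.8·(1/√260 − 1/√17966) = 10·14.8·(0.054557) = 8.0744 kWh/t
Apply correction: 8.0744 × 0.96 = 7.7514 kWh/t
Mill draw = 7.7514 × 1574.2 = 12202.3 kW

P = 12202.3 kW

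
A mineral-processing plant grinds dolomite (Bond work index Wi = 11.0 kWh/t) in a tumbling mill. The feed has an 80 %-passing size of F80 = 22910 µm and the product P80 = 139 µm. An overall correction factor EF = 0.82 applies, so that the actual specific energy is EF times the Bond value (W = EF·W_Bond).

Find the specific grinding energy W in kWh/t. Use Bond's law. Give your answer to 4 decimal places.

W = 7.0547 kWh/t

W = 10 Wi / √P80 − 10 Wi / √F80
1/√139 = 0.084819;  1/√22910 = 0.006607
W = 10·11.0·(0.084819 − 0.006607) = 8.6033 kWh/t
Corrected W = EF·W_Bond = 0.82·8.6033 = 7.0547 kWh/t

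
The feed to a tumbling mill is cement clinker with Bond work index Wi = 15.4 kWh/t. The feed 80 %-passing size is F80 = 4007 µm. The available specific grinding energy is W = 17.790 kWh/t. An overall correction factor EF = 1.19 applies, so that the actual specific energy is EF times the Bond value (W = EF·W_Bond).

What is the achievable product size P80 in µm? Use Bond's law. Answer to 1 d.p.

P80 = 78.5 µm

W = 10 Wi (1/√P80 − 1/√F80)  [Bond]
W_Bond = W / EF = 17.790 / 1.19 = 14.9496 kWh/t
⇒ 1/√P80 = W_Bond/(10·Wi) + 1/√F80
  = 14.9496/(10·15.4) + 1/√4007 = 0.097075 + 0.015798 = 0.112873
P80 = (1/0.112873)² = 8.8595² = 78.49 µm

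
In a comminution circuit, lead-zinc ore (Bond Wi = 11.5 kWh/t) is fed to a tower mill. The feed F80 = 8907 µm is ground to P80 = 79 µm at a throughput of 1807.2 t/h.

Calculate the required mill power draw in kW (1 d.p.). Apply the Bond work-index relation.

P = 21180.4 kW

W_Bond = 10·Wi·(1/√P₈₀ − 1/√F₈₀)
W = 10·11.5·(1/√79 − 1/√8907) = 10·11.5·(0.101913) = 11.7200 kWh/t
P = W·T = 11.7200·1807.2 = 21180.4 kW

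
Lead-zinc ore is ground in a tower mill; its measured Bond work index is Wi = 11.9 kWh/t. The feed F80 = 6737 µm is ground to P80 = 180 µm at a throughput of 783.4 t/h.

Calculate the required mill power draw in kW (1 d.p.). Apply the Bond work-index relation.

P = 5812.8 kW

W = 10·Wi·(P80^(-½) − F80^(-½))
W = 10·11.9·(1/√180 − 1/√6737) = 10·11.9·(0.062352) = 7.4199 kWh/t
P_mill = W·ṁ = 7.4199·783.4 = 5812.8 kW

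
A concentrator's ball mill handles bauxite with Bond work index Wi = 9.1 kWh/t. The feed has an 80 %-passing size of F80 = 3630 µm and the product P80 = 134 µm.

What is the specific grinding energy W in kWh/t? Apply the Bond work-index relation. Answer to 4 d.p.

W = 6.3508 kWh/t

W = 10 Wi (1/√P80 − 1/√F80)  [Bond]
1/√134 = 0.086387;  1/√3630 = 0.016598
W = 10·9.1·(0.086387 − 0.016598) = 6.3508 kWh/t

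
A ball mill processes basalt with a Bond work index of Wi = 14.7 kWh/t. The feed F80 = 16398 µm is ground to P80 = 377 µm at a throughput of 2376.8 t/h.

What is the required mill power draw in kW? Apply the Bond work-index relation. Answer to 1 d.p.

W = 10 Wi (1/√P80 − 1/√F80)  [Bond]
W = 10·14.7·(1/√377 − 1/√16398) = 10·14.7·(0.043693) = 6.4229 kWh/t
P = W·T = 6.4229·2376.8 = 15266.0 kW

P = 15266.0 kW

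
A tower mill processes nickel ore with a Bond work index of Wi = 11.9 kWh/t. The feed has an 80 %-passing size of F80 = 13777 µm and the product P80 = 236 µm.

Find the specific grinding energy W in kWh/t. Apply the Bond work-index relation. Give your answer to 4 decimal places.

W = 6.7324 kWh/t

W = 10·Wi·[P80^(−½) − F80^(−½)]
1/√236 = 0.065094;  1/√13777 = 0.008520
W = 10·11.9·(0.065094 − 0.008520) = 6.7324 kWh/t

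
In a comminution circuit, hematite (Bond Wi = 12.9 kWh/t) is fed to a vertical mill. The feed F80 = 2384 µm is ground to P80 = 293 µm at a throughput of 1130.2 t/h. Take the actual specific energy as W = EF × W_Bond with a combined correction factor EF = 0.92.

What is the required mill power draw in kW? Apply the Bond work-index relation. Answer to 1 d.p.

W = 10 Wi (P80^-0.5 − F80^-0.5)
W = 10·12.9·(1/√293 − 1/√2384) = 10·12.9·(0.037940) = 4.8942 kWh/t
Corrected W = EF·W_Bond = 0.92·4.8942 = 4.5027 kWh/t
Power = W × throughput = 4.5027 kWh/t × 1130.2 t/h = 5088.9 kW

P = 5088.9 kW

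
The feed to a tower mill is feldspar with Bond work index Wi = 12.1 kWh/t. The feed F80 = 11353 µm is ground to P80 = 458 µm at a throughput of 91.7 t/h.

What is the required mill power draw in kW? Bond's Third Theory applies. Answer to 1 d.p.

P = 414.3 kW

W = 10 Wi (1/√P80 − 1/√F80)  [Bond]
W = 10·12.1·(1/√458 − 1/√11353) = 10·12.1·(0.037342) = 4.5183 kWh/t
P_mill = W·ṁ = 4.5183·91.7 = 414.3 kW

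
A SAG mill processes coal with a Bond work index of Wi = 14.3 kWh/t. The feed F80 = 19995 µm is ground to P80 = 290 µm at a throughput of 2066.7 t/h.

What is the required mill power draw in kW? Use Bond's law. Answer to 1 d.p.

Bond:  W = 10 Wi (1/√P − 1/√F)
W = 10·14.3·(1/√290 − 1/√19995) = 10·14.3·(0.051650) = 7.3860 kWh/t
P = W·T = 7.3860·2066.7 = 15264.6 kW

P = 15264.6 kW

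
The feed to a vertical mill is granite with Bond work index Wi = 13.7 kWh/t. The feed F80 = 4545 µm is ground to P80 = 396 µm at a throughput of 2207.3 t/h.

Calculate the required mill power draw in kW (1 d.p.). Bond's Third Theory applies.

P = 10710.6 kW

W = 10·Wi·[P80^(−½) − F80^(−½)]
W = 10·13.7·(1/√396 − 1/√4545) = 10·13.7·(0.035419) = 4.8524 kWh/t
P_mill = W·ṁ = 4.8524·2207.3 = 10710.6 kW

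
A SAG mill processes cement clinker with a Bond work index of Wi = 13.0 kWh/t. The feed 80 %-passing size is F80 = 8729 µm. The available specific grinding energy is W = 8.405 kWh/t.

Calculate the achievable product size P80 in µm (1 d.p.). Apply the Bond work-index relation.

W = 10·Wi·[P80^(−½) − F80^(−½)]
P80^(−½) = W/(10 Wi) + F80^(−½)
  = 8.4050/(10·13.0) + 1/√8729 = 0.064654 + 0.010703 = 0.075357
P80 = (1/0.075357)² = 13.2701² = 176.10 µm

P80 = 176.1 µm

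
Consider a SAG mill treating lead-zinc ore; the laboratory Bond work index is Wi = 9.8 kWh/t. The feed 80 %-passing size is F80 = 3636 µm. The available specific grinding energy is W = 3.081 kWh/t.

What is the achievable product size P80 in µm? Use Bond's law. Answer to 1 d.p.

W = 10·Wi·[P80^(−½) − F80^(−½)]
⇒ 1/√P80 = W/(10 Wi) + 1/√F80
  = 3.0810/(10·9.8) + 1/√3636 = 0.031439 + 0.016584 = 0.048023
P80 = (1/0.048023)² = 20.8235² = 433.62 µm

P80 = 433.6 µm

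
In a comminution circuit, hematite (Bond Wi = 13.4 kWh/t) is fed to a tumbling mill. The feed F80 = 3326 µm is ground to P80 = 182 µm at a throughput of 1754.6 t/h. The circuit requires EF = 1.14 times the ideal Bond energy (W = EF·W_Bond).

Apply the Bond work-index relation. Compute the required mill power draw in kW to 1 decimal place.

W = 10 Wi (P80^-0.5 − F80^-0.5)
W = 10·13.4·(1/√182 − 1/√3326) = 10·13.4·(0.056785) = 7.6092 kWh/t
Apply correction: 7.6092 × 1.14 = 8.6745 kWh/t
P = W·T = 8.6745·1754.6 = 15220.3 kW

P = 15220.3 kW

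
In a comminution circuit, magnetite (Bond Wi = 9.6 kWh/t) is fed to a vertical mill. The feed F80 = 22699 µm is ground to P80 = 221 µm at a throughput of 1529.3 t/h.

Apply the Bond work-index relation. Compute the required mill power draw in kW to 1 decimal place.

P = 8901.2 kW

W = 10 Wi (1/√P80 − 1/√F80)  [Bond]
W = 10·9.6·(1/√221 − 1/√22699) = 10·9.6·(0.060630) = 5.8205 kWh/t
P = W·T = 5.8205·1529.3 = 8901.2 kW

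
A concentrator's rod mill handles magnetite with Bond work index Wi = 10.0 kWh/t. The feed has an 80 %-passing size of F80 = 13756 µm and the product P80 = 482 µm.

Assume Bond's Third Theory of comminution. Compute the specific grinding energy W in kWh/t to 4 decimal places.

W = 3.7023 kWh/t

W_Bond = 10·Wi·(1/√P₈₀ − 1/√F₈₀)
1/√482 = 0.045549;  1/√13756 = 0.008526
W = 10·10.0·(0.045549 − 0.008526) = 3.7023 kWh/t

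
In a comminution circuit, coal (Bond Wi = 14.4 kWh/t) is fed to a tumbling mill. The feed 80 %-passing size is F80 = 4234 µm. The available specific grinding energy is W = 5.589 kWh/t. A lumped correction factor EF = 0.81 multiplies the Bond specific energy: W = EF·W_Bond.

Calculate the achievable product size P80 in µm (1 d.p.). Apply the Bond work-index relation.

P80 = 249.7 µm

Bond:  W = 10 Wi (1/√P − 1/√F)
W_Bond = W / EF = 5.589 / 0.81 = 6.9000 kWh/t
P80^-0.5 = F80^-0.5 + W_Bond/(10 Wi)
  = 6.9000/(10·14.4) + 1/√4234 = 0.047917 + 0.015368 = 0.063285
P80 = (1/0.063285)² = 15.8016² = 249.69 µm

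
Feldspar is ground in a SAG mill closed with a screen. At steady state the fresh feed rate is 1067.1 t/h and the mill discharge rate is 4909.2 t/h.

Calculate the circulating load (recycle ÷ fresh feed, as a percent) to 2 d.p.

Steady state: M = F + R.
R = M − F = 4909.2 − 1067.1 = 3842.1 t/h
CL = 100·R/F = 100·3842.1/1067.1 = 360.05 %

CL = 360.05 %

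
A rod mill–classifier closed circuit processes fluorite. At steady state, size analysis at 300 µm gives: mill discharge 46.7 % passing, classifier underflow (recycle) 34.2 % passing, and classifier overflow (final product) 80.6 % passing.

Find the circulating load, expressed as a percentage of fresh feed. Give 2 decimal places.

CL = 271.20 %

Balance %-passing 300 µm (r = R/F):
Fd + Rd = Ru + Fo ⇒ R/F = (o−d)/(d−u)
r = (80.6 − 46.7)/(46.7 − 34.2) = 33.9/12.5 = 2.7120
CL = 100·r = 271.20 %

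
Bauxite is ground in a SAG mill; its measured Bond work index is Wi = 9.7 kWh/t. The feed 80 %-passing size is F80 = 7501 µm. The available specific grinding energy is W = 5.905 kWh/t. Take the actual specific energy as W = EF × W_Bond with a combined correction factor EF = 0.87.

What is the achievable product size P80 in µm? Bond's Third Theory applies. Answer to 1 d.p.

P80 = 150.5 µm

W = 10·Wi·(P80^(-½) − F80^(-½))
W_Bond = W / EF = 5.905 / 0.87 = 6.7874 kWh/t
P80^(−½) = W_Bond/(10 Wi) + F80^(−½)
  = 6.7874/(10·9.7) + 1/√7501 = 0.069973 + 0.011546 = 0.081519
P80 = (1/0.081519)² = 12.2671² = 150.48 µm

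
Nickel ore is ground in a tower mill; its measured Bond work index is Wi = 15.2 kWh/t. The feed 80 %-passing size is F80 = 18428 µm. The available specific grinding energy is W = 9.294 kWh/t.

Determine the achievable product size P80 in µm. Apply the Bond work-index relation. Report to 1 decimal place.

W = 10 Wi / √P80 − 10 Wi / √F80
P80^(−½) = W/(10 Wi) + F80^(−½)
  = 9.2940/(10·15.2) + 1/√18428 = 0.061145 + 0.007366 = 0.068511
P80 = (1/0.068511)² = 14.5961² = 213.05 µm

P80 = 213.0 µm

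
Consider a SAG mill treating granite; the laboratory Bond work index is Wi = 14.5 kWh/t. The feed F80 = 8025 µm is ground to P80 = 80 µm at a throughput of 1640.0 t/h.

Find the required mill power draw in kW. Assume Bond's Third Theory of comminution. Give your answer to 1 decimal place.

Bond:  W = 10 Wi (1/√P − 1/√F)
W = 10·14.5·(1/√80 − 1/√8025) = 10·14.5·(0.100640) = 14.5929 kWh/t
Power = W × throughput = 14.5929 kWh/t × 1640.0 t/h = 23932.3 kW

P = 23932.3 kW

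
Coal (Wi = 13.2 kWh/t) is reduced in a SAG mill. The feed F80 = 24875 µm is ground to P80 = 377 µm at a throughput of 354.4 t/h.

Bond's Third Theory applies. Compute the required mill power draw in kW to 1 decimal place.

W = 10·Wi·[P80^(−½) − F80^(−½)]
W = 10·13.2·(1/√377 − 1/√24875) = 10·13.2·(0.045162) = 5.9614 kWh/t
Mill draw = 5.9614 × 354.4 = 2112.7 kW

P = 2112.7 kW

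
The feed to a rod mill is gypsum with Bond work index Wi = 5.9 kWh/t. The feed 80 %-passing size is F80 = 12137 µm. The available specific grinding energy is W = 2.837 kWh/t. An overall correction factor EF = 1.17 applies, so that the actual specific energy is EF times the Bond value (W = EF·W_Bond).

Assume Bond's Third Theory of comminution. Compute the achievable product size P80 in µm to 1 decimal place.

P80 = 397.2 µm

W_Bond = 10·Wi·(1/√P₈₀ − 1/√F₈₀)
W_Bond = W / EF = 2.837 / 1.17 = 2.4248 kWh/t
⇒ 1/√P80 = W_Bond/(10 Wi) + 1/√F80
  = 2.4248/(10·5.9) + 1/√12137 = 0.041098 + 0.009077 = 0.050175
P80 = (1/0.050175)² = 19.9302² = 397.21 µm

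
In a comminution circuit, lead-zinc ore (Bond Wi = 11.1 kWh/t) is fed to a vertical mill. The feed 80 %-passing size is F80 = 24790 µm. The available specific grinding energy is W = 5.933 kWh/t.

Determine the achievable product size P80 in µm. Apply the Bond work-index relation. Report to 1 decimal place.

P80 = 279.6 µm

W = 10·Wi·[P80^(−½) − F80^(−½)]
⇒ 1/√P80 = W/(10 Wi) + 1/√F80
  = 5.9330/(10·11.1) + 1/√24790 = 0.053450 + 0.006351 = 0.059802
P80 = (1/0.059802)² = 16.7219² = 279.62 µm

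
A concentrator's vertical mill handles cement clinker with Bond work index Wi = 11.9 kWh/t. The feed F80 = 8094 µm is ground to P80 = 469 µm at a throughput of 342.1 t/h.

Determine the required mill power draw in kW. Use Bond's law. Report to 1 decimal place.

P = 1427.3 kW

W = 10·Wi·[P80^(−½) − F80^(−½)]
W = 10·11.9·(1/√469 − 1/√8094) = 10·11.9·(0.035060) = 4.1722 kWh/t
P = W·T = 4.1722·342.1 = 1427.3 kW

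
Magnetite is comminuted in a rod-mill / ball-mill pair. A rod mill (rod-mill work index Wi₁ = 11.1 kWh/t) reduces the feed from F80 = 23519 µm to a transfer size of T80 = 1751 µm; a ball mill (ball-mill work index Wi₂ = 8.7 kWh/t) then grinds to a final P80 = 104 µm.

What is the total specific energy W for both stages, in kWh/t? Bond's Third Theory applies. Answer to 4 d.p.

W = 8.3808 kWh/t

W = 10 Wi (1/√P80 − 1/√F80)  [Bond]
Stage 1 (23519→1751 µm, Wi₁=11.1): W₁ = 10·11.1·(0.023898 − 0.006521) = 1.9289 kWh/t
Stage 2 (1751→104 µm, Wi₂=8.7): W₂ = 10·8.7·(0.098058 − 0.023898) = 6.4519 kWh/t
W = W₁ + W₂ = 1.9289 + 6.4519 = 8.3808 kWh/t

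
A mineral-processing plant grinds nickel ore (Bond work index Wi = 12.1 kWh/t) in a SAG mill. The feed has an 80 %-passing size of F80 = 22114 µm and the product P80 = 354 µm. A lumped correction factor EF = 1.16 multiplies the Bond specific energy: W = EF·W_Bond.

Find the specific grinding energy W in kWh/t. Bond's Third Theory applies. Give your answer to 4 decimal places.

W = 6.5162 kWh/t

W = 10·Wi·(P80^(-½) − F80^(-½))
1/√354 = 0.053149;  1/√22114 = 0.006725
W = 10·12.1·(0.053149 − 0.006725) = 5.6174 kWh/t
With EF = 1.16: W = 5.6174·1.16 = 6.5162 kWh/t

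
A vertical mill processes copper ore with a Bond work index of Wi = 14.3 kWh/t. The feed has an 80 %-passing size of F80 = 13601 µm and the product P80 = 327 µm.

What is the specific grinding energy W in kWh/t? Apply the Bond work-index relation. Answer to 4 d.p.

W = 6.6817 kWh/t

Bond:  W = 10 Wi (1/√P − 1/√F)
1/√327 = 0.055300;  1/√13601 = 0.008575
W = 10·14.3·(0.055300 − 0.008575) = 6.6817 kWh/t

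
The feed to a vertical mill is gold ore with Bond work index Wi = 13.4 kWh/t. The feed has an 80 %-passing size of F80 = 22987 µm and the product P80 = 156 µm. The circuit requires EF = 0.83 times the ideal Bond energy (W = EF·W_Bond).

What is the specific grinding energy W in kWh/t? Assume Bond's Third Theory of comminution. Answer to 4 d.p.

W = 8.1712 kWh/t

W = 10·Wi·(P80^(-½) − F80^(-½))
1/√156 = 0.080064;  1/√22987 = 0.006596
W = 10·13.4·(0.080064 − 0.006596) = 9.8448 kWh/t
With EF = 0.83: W = 9.8448·0.83 = 8.1712 kWh/t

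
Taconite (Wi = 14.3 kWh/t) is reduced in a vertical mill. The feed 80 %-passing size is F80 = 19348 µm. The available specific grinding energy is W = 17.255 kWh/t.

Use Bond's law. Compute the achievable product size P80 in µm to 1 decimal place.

Bond: W = 10·Wi·(1/√P80 − 1/√F80)
P80^-0.5 = F80^-0.5 + W/(10 Wi)
  = 17.2550/(10·14.3) + 1/√19348 = 0.120664 + 0.007189 = 0.127854
P80 = (1/0.127854)² = 7.8214² = 61.18 µm

P80 = 61.2 µm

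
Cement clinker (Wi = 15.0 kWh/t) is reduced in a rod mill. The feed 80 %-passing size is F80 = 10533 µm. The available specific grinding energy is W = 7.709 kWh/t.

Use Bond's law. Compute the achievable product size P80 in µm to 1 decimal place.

P80 = 267.5 µm

W = 10 Wi (P80^-0.5 − F80^-0.5)
1/√P80 = 1/√F80 + W/(10·Wi)
  = 7.7090/(10·15.0) + 1/√10533 = 0.051393 + 0.009744 = 0.061137
P80 = (1/0.061137)² = 16.3567² = 267.54 µm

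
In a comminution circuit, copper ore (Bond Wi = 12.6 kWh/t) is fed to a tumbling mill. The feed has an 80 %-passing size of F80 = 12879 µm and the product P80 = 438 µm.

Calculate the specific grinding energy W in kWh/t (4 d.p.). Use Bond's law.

W = 10 Wi / √P80 − 10 Wi / √F80
1/√438 = 0.047782;  1/√12879 = 0.008812
W = 10·12.6·(0.047782 − 0.008812) = 4.9102 kWh/t

W = 4.9102 kWh/t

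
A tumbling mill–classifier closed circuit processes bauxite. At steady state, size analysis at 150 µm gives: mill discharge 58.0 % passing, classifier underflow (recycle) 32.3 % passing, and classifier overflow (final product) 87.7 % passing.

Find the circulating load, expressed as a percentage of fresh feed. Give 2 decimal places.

Let r = R/F. Size balance at 150 µm:
(1+r)·d = r·u + o ⇒ r = (o−d)/(d−u)
r = (87.7 − 58.0)/(58.0 − 32.3) = 29.7/25.7 = 1.1556
CL = 100·r = 115.56 %

CL = 115.56 %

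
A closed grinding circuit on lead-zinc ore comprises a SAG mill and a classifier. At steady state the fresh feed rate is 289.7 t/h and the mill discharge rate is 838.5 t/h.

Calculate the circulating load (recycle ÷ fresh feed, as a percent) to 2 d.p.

Mill node: discharge = fresh + recycle.
R = M − F = 838.5 − 289.7 = 548.8 t/h
CL = 100·R/F = 100·548.8/289.7 = 189.44 %

CL = 189.44 %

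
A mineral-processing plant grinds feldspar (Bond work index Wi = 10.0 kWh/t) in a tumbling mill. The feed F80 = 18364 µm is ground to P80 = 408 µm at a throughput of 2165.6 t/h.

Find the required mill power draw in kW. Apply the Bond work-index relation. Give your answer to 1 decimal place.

Bond: W = 10·Wi·(1/√P80 − 1/√F80)
W = 10·10.0·(1/√408 − 1/√18364) = 10·10.0·(0.042128) = 4.2128 kWh/t
Mill draw = 4.2128 × 2165.6 = 9123.3 kW

P = 9123.3 kW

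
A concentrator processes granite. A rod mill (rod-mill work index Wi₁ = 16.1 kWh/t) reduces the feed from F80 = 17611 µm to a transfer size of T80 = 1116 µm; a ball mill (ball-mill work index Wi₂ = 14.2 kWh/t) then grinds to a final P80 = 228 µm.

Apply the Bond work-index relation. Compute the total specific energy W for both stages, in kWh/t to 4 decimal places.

Bond: W = 10·Wi·(1/√P80 − 1/√F80)
Stage 1 (17611→1116 µm, Wi₁=16.1): W₁ = 10·16.1·(0.029934 − 0.007535) = 3.6062 kWh/t
Stage 2 (1116→228 µm, Wi₂=14.2): W₂ = 10·14.2·(0.066227 − 0.029934) = 5.1535 kWh/t
W = W₁ + W₂ = 3.6062 + 5.1535 = 8.7597 kWh/t

W = 8.7597 kWh/t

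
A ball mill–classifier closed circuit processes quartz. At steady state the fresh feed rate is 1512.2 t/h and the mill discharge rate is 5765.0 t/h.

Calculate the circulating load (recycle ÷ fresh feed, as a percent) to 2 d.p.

Mill node: discharge = fresh + recycle.
R = M − F = 5765.0 − 1512.2 = 4252.8 t/h
CL = 100·R/F = 100·4252.8/1512.2 = 281.23 %

CL = 281.23 %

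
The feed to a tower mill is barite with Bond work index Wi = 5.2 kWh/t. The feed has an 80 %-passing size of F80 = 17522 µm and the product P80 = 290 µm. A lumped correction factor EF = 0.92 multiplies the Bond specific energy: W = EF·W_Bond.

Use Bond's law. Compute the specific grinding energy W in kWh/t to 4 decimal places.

W = 2.4479 kWh/t

W = 10·Wi·(P80^(-½) − F80^(-½))
1/√290 = 0.058722;  1/√17522 = 0.007555
W = 10·5.2·(0.058722 − 0.007555) = 2.6607 kWh/t
W_actual = 0.92 × 2.6607 = 2.4479 kWh/t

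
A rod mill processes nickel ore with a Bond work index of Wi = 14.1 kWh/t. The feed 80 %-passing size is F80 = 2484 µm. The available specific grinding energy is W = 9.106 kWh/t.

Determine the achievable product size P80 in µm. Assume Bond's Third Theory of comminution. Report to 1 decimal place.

W = 10 Wi (P80^-0.5 − F80^-0.5)
⇒ 1/√P80 = W/(10 Wi) + 1/√F80
  = 9.1060/(10·14.1) + 1/√2484 = 0.064582 + 0.020064 = 0.084646
P80 = (1/0.084646)² = 11.8139² = 139.57 µm

P80 = 139.6 µm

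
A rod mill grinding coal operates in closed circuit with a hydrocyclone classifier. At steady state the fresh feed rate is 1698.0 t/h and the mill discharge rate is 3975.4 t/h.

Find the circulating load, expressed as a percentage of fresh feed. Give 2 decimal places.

CL = 134.12 %

Steady state: M = F + R.
R = M − F = 3975.4 − 1698.0 = 2277.4 t/h
CL = 100·R/F = 100·2277.4/1698.0 = 134.12 %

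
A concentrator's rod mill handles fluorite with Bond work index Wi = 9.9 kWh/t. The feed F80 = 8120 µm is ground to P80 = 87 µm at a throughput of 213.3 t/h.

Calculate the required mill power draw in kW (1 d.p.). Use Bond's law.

Bond:  W = 10 Wi (1/√P − 1/√F)
W = 10·9.9·(1/√87 − 1/√8120) = 10·9.9·(0.096114) = 9.5153 kWh/t
Power = W × throughput = 9.5153 kWh/t × 213.3 t/h = 2029.6 kW

P = 2029.6 kW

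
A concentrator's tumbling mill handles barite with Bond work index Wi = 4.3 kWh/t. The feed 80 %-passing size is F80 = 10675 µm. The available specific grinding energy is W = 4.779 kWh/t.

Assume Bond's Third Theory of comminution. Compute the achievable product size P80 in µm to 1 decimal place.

W_Bond = 10·Wi·(1/√P₈₀ − 1/√F₈₀)
1/√P80 = 1/√F80 + W/(10·Wi)
  = 4.7790/(10·4.3) + 1/√10675 = 0.111140 + 0.009679 = 0.120818
P80 = (1/0.120818)² = 8.2769² = 68.51 µm

P80 = 68.5 µm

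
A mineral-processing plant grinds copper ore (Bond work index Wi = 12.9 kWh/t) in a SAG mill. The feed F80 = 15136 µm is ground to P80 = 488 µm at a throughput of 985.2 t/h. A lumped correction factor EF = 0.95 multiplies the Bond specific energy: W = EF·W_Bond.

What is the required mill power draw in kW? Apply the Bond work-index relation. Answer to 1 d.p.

P = 4484.1 kW

W = 10 Wi (P80^-0.5 − F80^-0.5)
W = 10·12.9·(1/√488 − 1/√15136) = 10·12.9·(0.037140) = 4.7910 kWh/t
With EF = 0.95: W = 4.7910·0.95 = 4.5515 kWh/t
P_mill = W·ṁ = 4.5515·985.2 = 4484.1 kW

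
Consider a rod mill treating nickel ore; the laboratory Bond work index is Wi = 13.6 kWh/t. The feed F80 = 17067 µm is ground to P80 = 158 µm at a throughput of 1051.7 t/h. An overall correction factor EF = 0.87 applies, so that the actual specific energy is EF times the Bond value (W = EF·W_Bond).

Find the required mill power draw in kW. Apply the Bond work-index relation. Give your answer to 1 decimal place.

Bond: W = 10·Wi·(1/√P80 − 1/√F80)
W = 10·13.6·(1/√158 − 1/√17067) = 10·13.6·(0.071901) = 9.7786 kWh/t
With EF = 0.87: W = 9.7786·0.87 = 8.5073 kWh/t
Power = W × throughput = 8.5073 kWh/t × 1051.7 t/h = 8947.2 kW

P = 8947.2 kW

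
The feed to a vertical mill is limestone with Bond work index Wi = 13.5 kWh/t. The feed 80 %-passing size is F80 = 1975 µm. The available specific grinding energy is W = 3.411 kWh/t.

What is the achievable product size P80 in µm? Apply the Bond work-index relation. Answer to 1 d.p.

P80 = 438.2 µm

W = 10 Wi (P80^-0.5 − F80^-0.5)
⇒ 1/√P80 = W/(10 Wi) + 1/√F80
  = 3.4110/(10·13.5) + 1/√1975 = 0.025267 + 0.022502 = 0.047768
P80 = (1/0.047768)² = 20.9343² = 438.25 µm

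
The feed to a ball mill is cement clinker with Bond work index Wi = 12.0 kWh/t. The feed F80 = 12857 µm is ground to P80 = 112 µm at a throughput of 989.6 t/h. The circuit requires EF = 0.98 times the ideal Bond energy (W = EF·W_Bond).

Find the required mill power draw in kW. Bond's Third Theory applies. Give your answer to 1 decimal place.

W = 10 Wi (P80^-0.5 − F80^-0.5)
W = 10·12.0·(1/√112 − 1/√12857) = 10·12.0·(0.085672) = 10.2806 kWh/t
W_actual = 0.98 × 10.2806 = 10.0750 kWh/t
P = W·T = 10.0750·989.6 = 9970.2 kW

P = 9970.2 kW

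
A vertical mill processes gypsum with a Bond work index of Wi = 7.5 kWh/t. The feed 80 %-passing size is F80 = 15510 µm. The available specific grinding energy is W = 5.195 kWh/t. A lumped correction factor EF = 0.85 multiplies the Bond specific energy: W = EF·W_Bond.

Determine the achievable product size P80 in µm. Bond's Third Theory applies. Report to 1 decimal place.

W = 10 Wi / √P80 − 10 Wi / √F80
W_Bond = W / EF = 5.195 / 0.85 = 6.1118 kWh/t
P80^(−½) = W_Bond/(10 Wi) + F80^(−½)
  = 6.1118/(10·7.5) + 1/√15510 = 0.081490 + 0.008030 = 0.089520
P80 = (1/0.089520)² = 11.1707² = 124.78 µm

P80 = 124.8 µm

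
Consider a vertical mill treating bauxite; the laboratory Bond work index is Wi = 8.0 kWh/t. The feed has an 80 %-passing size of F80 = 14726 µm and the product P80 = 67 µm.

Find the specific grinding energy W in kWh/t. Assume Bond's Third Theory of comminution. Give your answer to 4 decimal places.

W = 10 Wi (P80^-0.5 − F80^-0.5)
1/√67 = 0.122169;  1/√14726 = 0.008241
W = 10·8.0·(0.122169 − 0.008241) = 9.1143 kWh/t

W = 9.1143 kWh/t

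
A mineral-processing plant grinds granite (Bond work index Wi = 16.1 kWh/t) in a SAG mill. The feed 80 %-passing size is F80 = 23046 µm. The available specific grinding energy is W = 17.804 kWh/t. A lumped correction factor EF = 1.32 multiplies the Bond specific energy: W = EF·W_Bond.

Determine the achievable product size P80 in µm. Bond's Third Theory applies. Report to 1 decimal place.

W_Bond = 10·Wi·(1/√P₈₀ − 1/√F₈₀)
W_Bond = W / EF = 17.804 / 1.32 = 13.4879 kWh/t
⇒ 1/√P80 = W_Bond/(10 Wi) + 1/√F80
  = 13.4879/(10·16.1) + 1/√23046 = 0.083776 + 0.006587 = 0.090363
P80 = (1/0.090363)² = 11.0665² = 122.47 µm

P80 = 122.5 µm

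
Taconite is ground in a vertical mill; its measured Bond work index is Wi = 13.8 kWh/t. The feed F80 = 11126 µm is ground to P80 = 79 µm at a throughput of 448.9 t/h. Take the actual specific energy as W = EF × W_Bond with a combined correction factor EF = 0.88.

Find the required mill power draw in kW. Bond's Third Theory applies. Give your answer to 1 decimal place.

W_Bond = 10·Wi·(1/√P₈₀ − 1/√F₈₀)
W = 10·13.8·(1/√79 − 1/√11126) = 10·13.8·(0.103028) = 14.2179 kWh/t
With EF = 0.88: W = 14.2179·0.88 = 12.5118 kWh/t
P_mill = W·ṁ = 12.5118·448.9 = 5616.5 kW

P = 5616.5 kW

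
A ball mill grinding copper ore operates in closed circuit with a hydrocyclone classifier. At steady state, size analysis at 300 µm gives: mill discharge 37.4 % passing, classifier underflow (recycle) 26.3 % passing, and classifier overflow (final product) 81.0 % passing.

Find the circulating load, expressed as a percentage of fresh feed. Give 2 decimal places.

CL = 392.79 %

Mass balance on the −300 µm fraction:
Fd + Rd = Ru + Fo ⇒ R/F = (o−d)/(d−u)
r = (81.0 − 37.4)/(37.4 − 26.3) = 43.6/11.1 = 3.9279
CL = 100·r = 392.79 %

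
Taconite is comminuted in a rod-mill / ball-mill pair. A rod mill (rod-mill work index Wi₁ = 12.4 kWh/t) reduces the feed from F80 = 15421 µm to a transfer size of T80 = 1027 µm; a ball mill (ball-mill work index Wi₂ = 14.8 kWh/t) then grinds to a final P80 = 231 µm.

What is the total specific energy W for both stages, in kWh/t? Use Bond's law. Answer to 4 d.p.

W = 7.9902 kWh/t

W = 10 Wi / √P80 − 10 Wi / √F80
Stage 1 (15421→1027 µm, Wi₁=12.4): W₁ = 10·12.4·(0.031204 − 0.008053) = 2.8708 kWh/t
Stage 2 (1027→231 µm, Wi₂=14.8): W₂ = 10·14.8·(0.065795 − 0.031204) = 5.1194 kWh/t
W = W₁ + W₂ = 2.8708 + 5.1194 = 7.9902 kWh/t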